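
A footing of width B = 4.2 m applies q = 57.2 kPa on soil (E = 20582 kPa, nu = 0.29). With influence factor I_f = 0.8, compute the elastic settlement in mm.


Using Se = q * B * (1 - nu^2) * I_f / E
1 - nu^2 = 1 - 0.29^2 = 0.9159
Se = 57.2 * 4.2 * 0.9159 * 0.8 / 20582
Se = 0.008553 m
Convert to mm: Se = 0.008553 * 1000 = 8.553 mm


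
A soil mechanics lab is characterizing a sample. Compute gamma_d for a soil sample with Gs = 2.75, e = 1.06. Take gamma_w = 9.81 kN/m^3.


Using gamma_d = Gs * gamma_w / (1 + e)
gamma_d = 2.75 * 9.81 / (1 + 1.06)
gamma_d = 2.75 * 9.81 / 2.06
gamma_d = 13.096 kN/m^3


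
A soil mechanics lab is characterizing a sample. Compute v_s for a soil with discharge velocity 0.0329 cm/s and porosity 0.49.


Result: 0.06714 cm/s

Derivation:
Using v_s = v_d / n
v_s = 0.0329 / 0.49
v_s = 0.06714 cm/s


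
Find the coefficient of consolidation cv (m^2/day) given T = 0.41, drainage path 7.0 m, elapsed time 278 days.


Using cv = T * H_dr^2 / t
H_dr^2 = 7.0^2 = 49.0
cv = 0.41 * 49.0 / 278
cv = 0.07227 m^2/day


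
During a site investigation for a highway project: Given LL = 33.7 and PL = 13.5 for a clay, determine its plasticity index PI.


Result: 20.2

Derivation:
Using PI = LL - PL
PI = 33.7 - 13.5
PI = 20.2


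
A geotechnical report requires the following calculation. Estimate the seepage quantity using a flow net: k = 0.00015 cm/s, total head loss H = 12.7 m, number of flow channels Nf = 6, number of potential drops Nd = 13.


Result: 8.792e-06 m^3/s per m

Derivation:
Convert k to m/s for unit consistency with H:
k = 0.00015 cm/s = 0.00015 / 100 m/s = 1.5e-06 m/s
Using q = k * H * Nf / Nd
Nf / Nd = 6 / 13 = 0.4615
q = 1.5e-06 * 12.7 * 0.4615
q = 8.792e-06 m^3/s per m


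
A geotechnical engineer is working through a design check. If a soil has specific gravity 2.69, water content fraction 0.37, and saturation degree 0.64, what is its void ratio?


Using the relation e = Gs * w / S
e = 2.69 * 0.37 / 0.64
e = 1.5552


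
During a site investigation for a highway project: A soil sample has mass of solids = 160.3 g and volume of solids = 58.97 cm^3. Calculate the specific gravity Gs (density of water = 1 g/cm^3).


Using Gs = m_s / (V_s * rho_w)
Since rho_w = 1 g/cm^3:
Gs = 160.3 / 58.97
Gs = 2.718


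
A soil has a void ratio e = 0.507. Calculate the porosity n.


Result: 0.3364

Derivation:
Using the relation n = e / (1 + e)
n = 0.507 / (1 + 0.507)
n = 0.507 / 1.507
n = 0.3364


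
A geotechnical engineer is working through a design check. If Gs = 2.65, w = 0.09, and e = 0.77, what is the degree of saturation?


Using S = Gs * w / e
S = 2.65 * 0.09 / 0.77
S = 0.3097


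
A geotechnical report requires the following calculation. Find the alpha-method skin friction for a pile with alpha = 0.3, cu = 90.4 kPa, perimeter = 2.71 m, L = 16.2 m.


Result: 1190.62 kN

Derivation:
Using Qs = alpha * cu * perimeter * L
Qs = 0.3 * 90.4 * 2.71 * 16.2
Qs = 1190.62 kN


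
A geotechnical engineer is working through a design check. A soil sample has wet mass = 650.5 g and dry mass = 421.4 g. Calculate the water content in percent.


Using w = (m_wet - m_dry) / m_dry * 100
m_wet - m_dry = 650.5 - 421.4 = 229.1 g
w = 229.1 / 421.4 * 100
w = 54.37 %


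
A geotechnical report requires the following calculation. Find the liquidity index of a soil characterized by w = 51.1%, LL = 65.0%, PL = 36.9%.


Result: 0.505

Derivation:
First compute the plasticity index:
PI = LL - PL = 65.0 - 36.9 = 28.1
Then compute the liquidity index:
LI = (w - PL) / PI
LI = (51.1 - 36.9) / 28.1
LI = 0.505


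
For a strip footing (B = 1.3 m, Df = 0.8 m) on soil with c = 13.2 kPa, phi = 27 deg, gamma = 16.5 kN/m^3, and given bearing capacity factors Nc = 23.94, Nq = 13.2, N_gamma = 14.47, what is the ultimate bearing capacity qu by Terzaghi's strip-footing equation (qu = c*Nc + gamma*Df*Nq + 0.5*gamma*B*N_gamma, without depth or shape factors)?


Compute qu = c*Nc + gamma*Df*Nq + 0.5*gamma*B*N_gamma
Term 1: 13.2 * 23.94 = 316.008
Term 2: 16.5 * 0.8 * 13.2 = 174.24
Term 3: 0.5 * 16.5 * 1.3 * 14.47 = 155.19075
qu = 316.008 + 174.24 + 155.19075
qu = 645.44 kPa


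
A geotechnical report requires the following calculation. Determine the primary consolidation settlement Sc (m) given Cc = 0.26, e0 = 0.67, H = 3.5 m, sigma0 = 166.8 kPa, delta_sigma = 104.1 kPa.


Using Sc = Cc * H / (1 + e0) * log10((sigma0 + delta_sigma) / sigma0)
Stress ratio = (166.8 + 104.1) / 166.8 = 1.6241
log10(1.6241) = 0.210613
Cc * H / (1 + e0) = 0.26 * 3.5 / (1 + 0.67) = 0.54491
Sc = 0.54491 * 0.210613
Sc = 0.1148 m


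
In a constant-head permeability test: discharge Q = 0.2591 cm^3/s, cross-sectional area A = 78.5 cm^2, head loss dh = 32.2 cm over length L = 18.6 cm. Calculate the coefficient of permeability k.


Result: 0.001907 cm/s

Derivation:
Compute hydraulic gradient:
i = dh / L = 32.2 / 18.6 = 1.73118
Then apply Darcy's law:
k = Q / (A * i)
k = 0.2591 / (78.5 * 1.73118)
k = 0.2591 / 135.898
k = 0.001907 cm/s


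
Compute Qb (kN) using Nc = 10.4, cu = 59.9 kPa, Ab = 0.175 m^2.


Result: 109.02 kN

Derivation:
Using Qb = Nc * cu * Ab
Qb = 10.4 * 59.9 * 0.175
Qb = 109.02 kN


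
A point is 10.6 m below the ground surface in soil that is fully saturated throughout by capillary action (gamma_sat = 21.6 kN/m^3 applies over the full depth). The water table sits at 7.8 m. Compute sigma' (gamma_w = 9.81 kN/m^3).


Result: 201.49 kPa

Derivation:
Total stress = gamma_sat * depth
sigma = 21.6 * 10.6 = 228.96 kPa
Pore water pressure u = gamma_w * (depth - d_wt)
u = 9.81 * (10.6 - 7.8) = 27.468 kPa
Effective stress = sigma - u
sigma' = 228.96 - 27.468 = 201.49 kPa


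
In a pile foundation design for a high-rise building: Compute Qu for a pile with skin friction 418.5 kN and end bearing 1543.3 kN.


Using Qu = Qf + Qb
Qu = 418.5 + 1543.3
Qu = 1961.8 kN


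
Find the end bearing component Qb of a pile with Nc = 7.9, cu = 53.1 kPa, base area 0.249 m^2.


Result: 104.45 kN

Derivation:
Using Qb = Nc * cu * Ab
Qb = 7.9 * 53.1 * 0.249
Qb = 104.45 kN


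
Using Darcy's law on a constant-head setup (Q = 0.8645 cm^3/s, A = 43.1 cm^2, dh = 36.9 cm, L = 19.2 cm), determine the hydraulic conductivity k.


Compute hydraulic gradient:
i = dh / L = 36.9 / 19.2 = 1.92188
Then apply Darcy's law:
k = Q / (A * i)
k = 0.8645 / (43.1 * 1.92188)
k = 0.8645 / 82.8328
k = 0.010437 cm/s


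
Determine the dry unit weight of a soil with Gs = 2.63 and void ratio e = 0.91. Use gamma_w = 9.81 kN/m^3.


Using gamma_d = Gs * gamma_w / (1 + e)
gamma_d = 2.63 * 9.81 / (1 + 0.91)
gamma_d = 2.63 * 9.81 / 1.91
gamma_d = 13.508 kN/m^3


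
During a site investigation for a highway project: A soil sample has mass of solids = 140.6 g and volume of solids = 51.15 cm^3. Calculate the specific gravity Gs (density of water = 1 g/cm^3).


Using Gs = m_s / (V_s * rho_w)
Since rho_w = 1 g/cm^3:
Gs = 140.6 / 51.15
Gs = 2.749


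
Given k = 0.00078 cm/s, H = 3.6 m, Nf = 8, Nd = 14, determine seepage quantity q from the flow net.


Convert k to m/s for unit consistency with H:
k = 0.00078 cm/s = 0.00078 / 100 m/s = 7.8e-06 m/s
Using q = k * H * Nf / Nd
Nf / Nd = 8 / 14 = 0.5714
q = 7.8e-06 * 3.6 * 0.5714
q = 1.605e-05 m^3/s per m


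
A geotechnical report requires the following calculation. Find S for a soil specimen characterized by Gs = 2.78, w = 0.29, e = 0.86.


Using S = Gs * w / e
S = 2.78 * 0.29 / 0.86
S = 0.9374


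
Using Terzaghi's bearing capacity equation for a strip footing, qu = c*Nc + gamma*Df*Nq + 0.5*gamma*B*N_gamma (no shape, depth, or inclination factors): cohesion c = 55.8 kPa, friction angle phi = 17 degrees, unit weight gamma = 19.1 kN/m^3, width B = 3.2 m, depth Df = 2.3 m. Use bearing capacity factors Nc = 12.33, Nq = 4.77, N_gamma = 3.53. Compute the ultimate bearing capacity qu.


Compute qu = c*Nc + gamma*Df*Nq + 0.5*gamma*B*N_gamma
Term 1: 55.8 * 12.33 = 688.014
Term 2: 19.1 * 2.3 * 4.77 = 209.5461
Term 3: 0.5 * 19.1 * 3.2 * 3.53 = 107.8768
qu = 688.014 + 209.5461 + 107.8768
qu = 1005.44 kPa


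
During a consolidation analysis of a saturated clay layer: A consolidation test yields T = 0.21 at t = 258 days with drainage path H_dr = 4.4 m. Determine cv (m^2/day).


Using cv = T * H_dr^2 / t
H_dr^2 = 4.4^2 = 19.36
cv = 0.21 * 19.36 / 258
cv = 0.01576 m^2/day


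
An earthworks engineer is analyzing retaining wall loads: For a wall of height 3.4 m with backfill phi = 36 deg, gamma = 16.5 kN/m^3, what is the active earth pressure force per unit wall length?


Result: 24.76 kN/m

Derivation:
Compute active earth pressure coefficient:
Ka = tan^2(45 - phi/2) = tan^2(27.0) = 0.259616
Compute active force:
Pa = 0.5 * Ka * gamma * H^2
Pa = 0.5 * 0.259616 * 16.5 * 3.4^2
Pa = 24.76 kN/m


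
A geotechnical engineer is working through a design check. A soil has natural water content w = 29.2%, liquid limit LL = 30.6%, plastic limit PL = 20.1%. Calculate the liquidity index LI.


Result: 0.867

Derivation:
First compute the plasticity index:
PI = LL - PL = 30.6 - 20.1 = 10.5
Then compute the liquidity index:
LI = (w - PL) / PI
LI = (29.2 - 20.1) / 10.5
LI = 0.867


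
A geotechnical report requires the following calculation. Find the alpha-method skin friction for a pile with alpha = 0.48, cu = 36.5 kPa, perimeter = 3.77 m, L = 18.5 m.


Result: 1221.93 kN

Derivation:
Using Qs = alpha * cu * perimeter * L
Qs = 0.48 * 36.5 * 3.77 * 18.5
Qs = 1221.93 kN


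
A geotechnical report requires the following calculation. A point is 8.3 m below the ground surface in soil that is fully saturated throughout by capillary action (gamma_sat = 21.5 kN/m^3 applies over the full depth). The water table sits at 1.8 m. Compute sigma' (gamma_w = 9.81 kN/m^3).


Result: 114.69 kPa

Derivation:
Total stress = gamma_sat * depth
sigma = 21.5 * 8.3 = 178.45 kPa
Pore water pressure u = gamma_w * (depth - d_wt)
u = 9.81 * (8.3 - 1.8) = 63.765 kPa
Effective stress = sigma - u
sigma' = 178.45 - 63.765 = 114.69 kPa


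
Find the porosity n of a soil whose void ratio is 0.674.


Using the relation n = e / (1 + e)
n = 0.674 / (1 + 0.674)
n = 0.674 / 1.674
n = 0.4026


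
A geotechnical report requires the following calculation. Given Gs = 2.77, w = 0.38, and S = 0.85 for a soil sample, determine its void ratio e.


Result: 1.2384

Derivation:
Using the relation e = Gs * w / S
e = 2.77 * 0.38 / 0.85
e = 1.2384


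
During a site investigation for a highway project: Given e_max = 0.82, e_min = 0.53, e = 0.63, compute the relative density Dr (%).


Result: 65.52 %

Derivation:
Using Dr = (e_max - e) / (e_max - e_min) * 100
e_max - e = 0.82 - 0.63 = 0.19
e_max - e_min = 0.82 - 0.53 = 0.29
Dr = 0.19 / 0.29 * 100
Dr = 65.52 %


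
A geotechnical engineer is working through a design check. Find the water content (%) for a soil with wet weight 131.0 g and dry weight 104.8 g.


Using w = (m_wet - m_dry) / m_dry * 100
m_wet - m_dry = 131.0 - 104.8 = 26.2 g
w = 26.2 / 104.8 * 100
w = 25.0 %


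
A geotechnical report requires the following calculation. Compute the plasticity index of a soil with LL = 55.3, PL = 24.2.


Using PI = LL - PL
PI = 55.3 - 24.2
PI = 31.1


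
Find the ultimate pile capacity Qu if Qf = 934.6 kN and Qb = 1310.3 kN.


Using Qu = Qf + Qb
Qu = 934.6 + 1310.3
Qu = 2244.9 kN


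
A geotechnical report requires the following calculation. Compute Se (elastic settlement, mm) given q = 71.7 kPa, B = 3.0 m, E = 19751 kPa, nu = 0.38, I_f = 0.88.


Using Se = q * B * (1 - nu^2) * I_f / E
1 - nu^2 = 1 - 0.38^2 = 0.8556
Se = 71.7 * 3.0 * 0.8556 * 0.88 / 19751
Se = 0.008200 m
Convert to mm: Se = 0.008200 * 1000 = 8.2 mm


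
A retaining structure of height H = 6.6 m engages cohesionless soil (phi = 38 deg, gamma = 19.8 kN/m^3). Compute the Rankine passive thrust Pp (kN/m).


Result: 1812.84 kN/m

Derivation:
Compute passive earth pressure coefficient:
Kp = tan^2(45 + phi/2) = tan^2(64.0) = 4.203746
Compute passive force:
Pp = 0.5 * Kp * gamma * H^2
Pp = 0.5 * 4.203746 * 19.8 * 6.6^2
Pp = 1812.84 kN/m


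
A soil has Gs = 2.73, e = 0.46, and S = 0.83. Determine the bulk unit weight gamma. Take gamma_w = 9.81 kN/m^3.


Using gamma = gamma_w * (Gs + S*e) / (1 + e)
Numerator: Gs + S*e = 2.73 + 0.83*0.46 = 3.1118
Denominator: 1 + e = 1 + 0.46 = 1.46
gamma = 9.81 * 3.1118 / 1.46
gamma = 20.909 kN/m^3


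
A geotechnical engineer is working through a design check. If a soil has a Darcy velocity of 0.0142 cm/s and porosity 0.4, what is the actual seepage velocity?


Result: 0.0355 cm/s

Derivation:
Using v_s = v_d / n
v_s = 0.0142 / 0.4
v_s = 0.0355 cm/s


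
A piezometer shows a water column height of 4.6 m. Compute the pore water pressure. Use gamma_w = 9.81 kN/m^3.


Result: 45.13 kPa

Derivation:
Using u = gamma_w * h_w
u = 9.81 * 4.6
u = 45.13 kPa


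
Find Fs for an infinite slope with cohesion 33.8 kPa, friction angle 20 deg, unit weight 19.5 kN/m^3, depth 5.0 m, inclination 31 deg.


Result: 1.391

Derivation:
Using Fs = c / (gamma*H*sin(beta)*cos(beta)) + tan(phi)/tan(beta)
Cohesion contribution = 33.8 / (19.5*5.0*sin(31)*cos(31))
Cohesion contribution = 0.785249
Friction contribution = tan(20)/tan(31) = 0.605748
Fs = 0.785249 + 0.605748
Fs = 1.391


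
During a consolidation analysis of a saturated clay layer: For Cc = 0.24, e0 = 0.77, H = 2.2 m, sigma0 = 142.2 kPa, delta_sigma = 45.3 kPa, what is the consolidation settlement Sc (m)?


Using Sc = Cc * H / (1 + e0) * log10((sigma0 + delta_sigma) / sigma0)
Stress ratio = (142.2 + 45.3) / 142.2 = 1.31857
log10(1.31857) = 0.120102
Cc * H / (1 + e0) = 0.24 * 2.2 / (1 + 0.77) = 0.298305
Sc = 0.298305 * 0.120102
Sc = 0.0358 m


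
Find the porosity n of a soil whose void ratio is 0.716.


Using the relation n = e / (1 + e)
n = 0.716 / (1 + 0.716)
n = 0.716 / 1.716
n = 0.4172


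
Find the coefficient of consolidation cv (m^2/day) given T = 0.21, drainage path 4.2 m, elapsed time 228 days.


Using cv = T * H_dr^2 / t
H_dr^2 = 4.2^2 = 17.64
cv = 0.21 * 17.64 / 228
cv = 0.01625 m^2/day


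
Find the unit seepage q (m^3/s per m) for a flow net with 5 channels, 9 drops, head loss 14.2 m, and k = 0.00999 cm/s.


Result: 0.0007881 m^3/s per m

Derivation:
Convert k to m/s for unit consistency with H:
k = 0.00999 cm/s = 0.00999 / 100 m/s = 9.99e-05 m/s
Using q = k * H * Nf / Nd
Nf / Nd = 5 / 9 = 0.5556
q = 9.99e-05 * 14.2 * 0.5556
q = 0.0007881 m^3/s per m


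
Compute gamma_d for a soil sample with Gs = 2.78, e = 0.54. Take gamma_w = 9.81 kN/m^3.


Using gamma_d = Gs * gamma_w / (1 + e)
gamma_d = 2.78 * 9.81 / (1 + 0.54)
gamma_d = 2.78 * 9.81 / 1.54
gamma_d = 17.709 kN/m^3


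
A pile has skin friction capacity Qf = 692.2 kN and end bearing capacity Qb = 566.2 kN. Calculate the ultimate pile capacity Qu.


Result: 1258.4 kN

Derivation:
Using Qu = Qf + Qb
Qu = 692.2 + 566.2
Qu = 1258.4 kN


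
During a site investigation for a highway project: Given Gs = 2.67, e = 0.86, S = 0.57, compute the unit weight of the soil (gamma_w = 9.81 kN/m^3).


Result: 16.668 kN/m^3

Derivation:
Using gamma = gamma_w * (Gs + S*e) / (1 + e)
Numerator: Gs + S*e = 2.67 + 0.57*0.86 = 3.1602
Denominator: 1 + e = 1 + 0.86 = 1.86
gamma = 9.81 * 3.1602 / 1.86
gamma = 16.668 kN/m^3


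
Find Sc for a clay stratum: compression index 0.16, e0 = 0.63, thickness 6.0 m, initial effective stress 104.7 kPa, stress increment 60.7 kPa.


Result: 0.117 m

Derivation:
Using Sc = Cc * H / (1 + e0) * log10((sigma0 + delta_sigma) / sigma0)
Stress ratio = (104.7 + 60.7) / 104.7 = 1.57975
log10(1.57975) = 0.198589
Cc * H / (1 + e0) = 0.16 * 6.0 / (1 + 0.63) = 0.588957
Sc = 0.588957 * 0.198589
Sc = 0.117 m


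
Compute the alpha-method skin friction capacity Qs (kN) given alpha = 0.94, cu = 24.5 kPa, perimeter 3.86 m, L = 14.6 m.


Using Qs = alpha * cu * perimeter * L
Qs = 0.94 * 24.5 * 3.86 * 14.6
Qs = 1297.88 kN


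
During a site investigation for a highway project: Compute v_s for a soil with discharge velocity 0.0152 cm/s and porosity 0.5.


Using v_s = v_d / n
v_s = 0.0152 / 0.5
v_s = 0.0304 cm/s


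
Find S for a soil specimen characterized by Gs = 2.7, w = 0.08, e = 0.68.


Using S = Gs * w / e
S = 2.7 * 0.08 / 0.68
S = 0.3176


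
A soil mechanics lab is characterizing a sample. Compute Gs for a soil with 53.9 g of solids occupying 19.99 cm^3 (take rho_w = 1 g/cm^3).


Using Gs = m_s / (V_s * rho_w)
Since rho_w = 1 g/cm^3:
Gs = 53.9 / 19.99
Gs = 2.696


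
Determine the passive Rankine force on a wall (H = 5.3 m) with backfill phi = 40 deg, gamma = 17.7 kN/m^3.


Result: 1143.27 kN/m

Derivation:
Compute passive earth pressure coefficient:
Kp = tan^2(45 + phi/2) = tan^2(65.0) = 4.59891
Compute passive force:
Pp = 0.5 * Kp * gamma * H^2
Pp = 0.5 * 4.59891 * 17.7 * 5.3^2
Pp = 1143.27 kN/m


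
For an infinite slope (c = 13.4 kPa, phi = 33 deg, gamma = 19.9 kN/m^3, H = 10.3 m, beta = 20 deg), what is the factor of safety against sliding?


Using Fs = c / (gamma*H*sin(beta)*cos(beta)) + tan(phi)/tan(beta)
Cohesion contribution = 13.4 / (19.9*10.3*sin(20)*cos(20))
Cohesion contribution = 0.203412
Friction contribution = tan(33)/tan(20) = 1.78423
Fs = 0.203412 + 1.78423
Fs = 1.988


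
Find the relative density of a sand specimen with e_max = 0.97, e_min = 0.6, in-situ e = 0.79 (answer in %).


Result: 48.65 %

Derivation:
Using Dr = (e_max - e) / (e_max - e_min) * 100
e_max - e = 0.97 - 0.79 = 0.18
e_max - e_min = 0.97 - 0.6 = 0.37
Dr = 0.18 / 0.37 * 100
Dr = 48.65 %


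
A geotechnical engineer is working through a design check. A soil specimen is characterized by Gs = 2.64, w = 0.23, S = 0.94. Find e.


Using the relation e = Gs * w / S
e = 2.64 * 0.23 / 0.94
e = 0.646


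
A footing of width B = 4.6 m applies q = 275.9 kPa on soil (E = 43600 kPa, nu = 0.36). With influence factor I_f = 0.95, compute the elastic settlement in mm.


Using Se = q * B * (1 - nu^2) * I_f / E
1 - nu^2 = 1 - 0.36^2 = 0.8704
Se = 275.9 * 4.6 * 0.8704 * 0.95 / 43600
Se = 0.024069 m
Convert to mm: Se = 0.024069 * 1000 = 24.069 mm


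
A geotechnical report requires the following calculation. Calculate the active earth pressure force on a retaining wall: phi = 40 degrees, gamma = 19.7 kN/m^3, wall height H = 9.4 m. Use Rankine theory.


Result: 189.25 kN/m

Derivation:
Compute active earth pressure coefficient:
Ka = tan^2(45 - phi/2) = tan^2(25.0) = 0.217443
Compute active force:
Pa = 0.5 * Ka * gamma * H^2
Pa = 0.5 * 0.217443 * 19.7 * 9.4^2
Pa = 189.25 kN/m


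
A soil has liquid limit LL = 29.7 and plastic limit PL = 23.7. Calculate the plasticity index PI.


Result: 6.0

Derivation:
Using PI = LL - PL
PI = 29.7 - 23.7
PI = 6.0


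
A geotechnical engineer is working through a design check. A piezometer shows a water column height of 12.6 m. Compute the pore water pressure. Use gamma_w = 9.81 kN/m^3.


Result: 123.61 kPa

Derivation:
Using u = gamma_w * h_w
u = 9.81 * 12.6
u = 123.61 kPa


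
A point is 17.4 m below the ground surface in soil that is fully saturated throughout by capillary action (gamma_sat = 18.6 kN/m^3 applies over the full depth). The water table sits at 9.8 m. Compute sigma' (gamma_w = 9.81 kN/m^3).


Result: 249.08 kPa

Derivation:
Total stress = gamma_sat * depth
sigma = 18.6 * 17.4 = 323.64 kPa
Pore water pressure u = gamma_w * (depth - d_wt)
u = 9.81 * (17.4 - 9.8) = 74.556 kPa
Effective stress = sigma - u
sigma' = 323.64 - 74.556 = 249.08 kPa


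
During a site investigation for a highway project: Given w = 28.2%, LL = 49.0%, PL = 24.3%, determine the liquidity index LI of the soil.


First compute the plasticity index:
PI = LL - PL = 49.0 - 24.3 = 24.7
Then compute the liquidity index:
LI = (w - PL) / PI
LI = (28.2 - 24.3) / 24.7
LI = 0.158


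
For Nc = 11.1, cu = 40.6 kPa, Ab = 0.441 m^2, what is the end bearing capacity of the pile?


Using Qb = Nc * cu * Ab
Qb = 11.1 * 40.6 * 0.441
Qb = 198.74 kN


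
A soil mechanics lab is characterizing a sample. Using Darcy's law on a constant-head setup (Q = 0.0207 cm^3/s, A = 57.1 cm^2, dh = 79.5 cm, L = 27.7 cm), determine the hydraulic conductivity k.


Compute hydraulic gradient:
i = dh / L = 79.5 / 27.7 = 2.87004
Then apply Darcy's law:
k = Q / (A * i)
k = 0.0207 / (57.1 * 2.87004)
k = 0.0207 / 163.879
k = 0.000126 cm/s


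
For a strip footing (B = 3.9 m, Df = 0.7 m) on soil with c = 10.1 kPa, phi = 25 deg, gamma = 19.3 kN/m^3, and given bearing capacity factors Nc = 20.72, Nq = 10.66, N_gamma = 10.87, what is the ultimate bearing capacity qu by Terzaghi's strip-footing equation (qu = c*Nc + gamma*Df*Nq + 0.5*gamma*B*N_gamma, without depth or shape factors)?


Result: 762.38 kPa

Derivation:
Compute qu = c*Nc + gamma*Df*Nq + 0.5*gamma*B*N_gamma
Term 1: 10.1 * 20.72 = 209.272
Term 2: 19.3 * 0.7 * 10.66 = 144.0166
Term 3: 0.5 * 19.3 * 3.9 * 10.87 = 409.09245
qu = 209.272 + 144.0166 + 409.09245
qu = 762.38 kPa


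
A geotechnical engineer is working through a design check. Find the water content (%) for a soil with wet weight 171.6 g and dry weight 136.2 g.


Using w = (m_wet - m_dry) / m_dry * 100
m_wet - m_dry = 171.6 - 136.2 = 35.4 g
w = 35.4 / 136.2 * 100
w = 25.99 %


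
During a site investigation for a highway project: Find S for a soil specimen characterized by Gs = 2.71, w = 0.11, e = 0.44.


Result: 0.6775

Derivation:
Using S = Gs * w / e
S = 2.71 * 0.11 / 0.44
S = 0.6775


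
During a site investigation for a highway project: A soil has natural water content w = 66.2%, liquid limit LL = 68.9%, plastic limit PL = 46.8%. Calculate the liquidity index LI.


First compute the plasticity index:
PI = LL - PL = 68.9 - 46.8 = 22.1
Then compute the liquidity index:
LI = (w - PL) / PI
LI = (66.2 - 46.8) / 22.1
LI = 0.878


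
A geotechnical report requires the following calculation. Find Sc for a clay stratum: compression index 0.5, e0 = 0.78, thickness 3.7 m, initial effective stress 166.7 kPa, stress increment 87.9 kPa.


Using Sc = Cc * H / (1 + e0) * log10((sigma0 + delta_sigma) / sigma0)
Stress ratio = (166.7 + 87.9) / 166.7 = 1.52729
log10(1.52729) = 0.183923
Cc * H / (1 + e0) = 0.5 * 3.7 / (1 + 0.78) = 1.03933
Sc = 1.03933 * 0.183923
Sc = 0.1912 m


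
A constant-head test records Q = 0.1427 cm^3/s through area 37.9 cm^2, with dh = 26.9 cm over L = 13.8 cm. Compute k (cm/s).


Result: 0.001932 cm/s

Derivation:
Compute hydraulic gradient:
i = dh / L = 26.9 / 13.8 = 1.94928
Then apply Darcy's law:
k = Q / (A * i)
k = 0.1427 / (37.9 * 1.94928)
k = 0.1427 / 73.8775
k = 0.001932 cm/s


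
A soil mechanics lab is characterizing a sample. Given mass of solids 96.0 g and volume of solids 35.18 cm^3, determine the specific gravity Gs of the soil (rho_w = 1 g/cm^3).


Using Gs = m_s / (V_s * rho_w)
Since rho_w = 1 g/cm^3:
Gs = 96.0 / 35.18
Gs = 2.729


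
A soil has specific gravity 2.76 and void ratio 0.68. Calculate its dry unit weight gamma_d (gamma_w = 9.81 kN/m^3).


Using gamma_d = Gs * gamma_w / (1 + e)
gamma_d = 2.76 * 9.81 / (1 + 0.68)
gamma_d = 2.76 * 9.81 / 1.68
gamma_d = 16.116 kN/m^3


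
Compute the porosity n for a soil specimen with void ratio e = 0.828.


Using the relation n = e / (1 + e)
n = 0.828 / (1 + 0.828)
n = 0.828 / 1.828
n = 0.453


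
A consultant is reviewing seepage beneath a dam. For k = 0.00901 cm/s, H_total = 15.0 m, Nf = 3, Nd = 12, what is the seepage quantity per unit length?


Result: 0.0003379 m^3/s per m

Derivation:
Convert k to m/s for unit consistency with H:
k = 0.00901 cm/s = 0.00901 / 100 m/s = 9.01e-05 m/s
Using q = k * H * Nf / Nd
Nf / Nd = 3 / 12 = 0.25
q = 9.01e-05 * 15.0 * 0.25
q = 0.0003379 m^3/s per m


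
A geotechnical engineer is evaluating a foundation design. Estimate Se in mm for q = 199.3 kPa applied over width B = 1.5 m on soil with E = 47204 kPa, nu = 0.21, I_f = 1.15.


Using Se = q * B * (1 - nu^2) * I_f / E
1 - nu^2 = 1 - 0.21^2 = 0.9559
Se = 199.3 * 1.5 * 0.9559 * 1.15 / 47204
Se = 0.006962 m
Convert to mm: Se = 0.006962 * 1000 = 6.962 mm


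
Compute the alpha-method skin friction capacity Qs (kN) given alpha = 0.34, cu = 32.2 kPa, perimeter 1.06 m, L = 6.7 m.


Result: 77.75 kN

Derivation:
Using Qs = alpha * cu * perimeter * L
Qs = 0.34 * 32.2 * 1.06 * 6.7
Qs = 77.75 kN


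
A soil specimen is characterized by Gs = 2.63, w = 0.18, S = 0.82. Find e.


Result: 0.5773

Derivation:
Using the relation e = Gs * w / S
e = 2.63 * 0.18 / 0.82
e = 0.5773


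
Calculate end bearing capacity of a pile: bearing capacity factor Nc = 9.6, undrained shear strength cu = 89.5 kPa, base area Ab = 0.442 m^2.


Result: 379.77 kN

Derivation:
Using Qb = Nc * cu * Ab
Qb = 9.6 * 89.5 * 0.442
Qb = 379.77 kN


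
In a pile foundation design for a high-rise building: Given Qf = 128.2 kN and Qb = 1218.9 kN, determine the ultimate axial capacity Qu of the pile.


Using Qu = Qf + Qb
Qu = 128.2 + 1218.9
Qu = 1347.1 kN


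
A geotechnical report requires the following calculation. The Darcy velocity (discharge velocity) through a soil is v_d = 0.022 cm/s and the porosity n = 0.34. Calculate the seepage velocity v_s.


Using v_s = v_d / n
v_s = 0.022 / 0.34
v_s = 0.06471 cm/s


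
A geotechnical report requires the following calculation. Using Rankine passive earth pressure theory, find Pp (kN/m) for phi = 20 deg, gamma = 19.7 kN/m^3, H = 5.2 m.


Compute passive earth pressure coefficient:
Kp = tan^2(45 + phi/2) = tan^2(55.0) = 2.039607
Compute passive force:
Pp = 0.5 * Kp * gamma * H^2
Pp = 0.5 * 2.039607 * 19.7 * 5.2^2
Pp = 543.24 kN/m


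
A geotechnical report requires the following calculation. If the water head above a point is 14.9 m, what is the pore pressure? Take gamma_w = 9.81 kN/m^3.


Result: 146.17 kPa

Derivation:
Using u = gamma_w * h_w
u = 9.81 * 14.9
u = 146.17 kPa


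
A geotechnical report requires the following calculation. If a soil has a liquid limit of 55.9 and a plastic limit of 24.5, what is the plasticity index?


Using PI = LL - PL
PI = 55.9 - 24.5
PI = 31.4


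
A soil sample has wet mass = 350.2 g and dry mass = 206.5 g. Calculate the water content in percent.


Using w = (m_wet - m_dry) / m_dry * 100
m_wet - m_dry = 350.2 - 206.5 = 143.7 g
w = 143.7 / 206.5 * 100
w = 69.59 %


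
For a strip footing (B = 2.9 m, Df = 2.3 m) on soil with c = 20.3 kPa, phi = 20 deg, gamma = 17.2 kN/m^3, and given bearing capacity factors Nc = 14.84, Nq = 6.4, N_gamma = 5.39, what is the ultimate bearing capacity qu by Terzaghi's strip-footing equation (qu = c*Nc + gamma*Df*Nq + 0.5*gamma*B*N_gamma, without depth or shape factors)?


Compute qu = c*Nc + gamma*Df*Nq + 0.5*gamma*B*N_gamma
Term 1: 20.3 * 14.84 = 301.252
Term 2: 17.2 * 2.3 * 6.4 = 253.184
Term 3: 0.5 * 17.2 * 2.9 * 5.39 = 134.4266
qu = 301.252 + 253.184 + 134.4266
qu = 688.86 kPa


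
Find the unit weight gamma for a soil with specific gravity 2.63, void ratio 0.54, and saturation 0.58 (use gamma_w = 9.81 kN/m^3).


Using gamma = gamma_w * (Gs + S*e) / (1 + e)
Numerator: Gs + S*e = 2.63 + 0.58*0.54 = 2.9432
Denominator: 1 + e = 1 + 0.54 = 1.54
gamma = 9.81 * 2.9432 / 1.54
gamma = 18.749 kN/m^3


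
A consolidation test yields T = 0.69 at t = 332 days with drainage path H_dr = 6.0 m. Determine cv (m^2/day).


Using cv = T * H_dr^2 / t
H_dr^2 = 6.0^2 = 36.0
cv = 0.69 * 36.0 / 332
cv = 0.07482 m^2/day


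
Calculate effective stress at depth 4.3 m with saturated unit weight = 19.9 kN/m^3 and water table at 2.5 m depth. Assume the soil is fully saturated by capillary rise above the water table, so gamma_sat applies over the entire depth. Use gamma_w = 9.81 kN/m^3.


Total stress = gamma_sat * depth
sigma = 19.9 * 4.3 = 85.57 kPa
Pore water pressure u = gamma_w * (depth - d_wt)
u = 9.81 * (4.3 - 2.5) = 17.658 kPa
Effective stress = sigma - u
sigma' = 85.57 - 17.658 = 67.91 kPa


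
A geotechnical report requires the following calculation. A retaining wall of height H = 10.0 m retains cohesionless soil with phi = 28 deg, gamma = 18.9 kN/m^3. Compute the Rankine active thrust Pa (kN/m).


Compute active earth pressure coefficient:
Ka = tan^2(45 - phi/2) = tan^2(31.0) = 0.361033
Compute active force:
Pa = 0.5 * Ka * gamma * H^2
Pa = 0.5 * 0.361033 * 18.9 * 10.0^2
Pa = 341.18 kN/m


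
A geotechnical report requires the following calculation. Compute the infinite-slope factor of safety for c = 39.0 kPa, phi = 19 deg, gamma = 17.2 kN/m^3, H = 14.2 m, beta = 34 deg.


Using Fs = c / (gamma*H*sin(beta)*cos(beta)) + tan(phi)/tan(beta)
Cohesion contribution = 39.0 / (17.2*14.2*sin(34)*cos(34))
Cohesion contribution = 0.344439
Friction contribution = tan(19)/tan(34) = 0.510487
Fs = 0.344439 + 0.510487
Fs = 0.855


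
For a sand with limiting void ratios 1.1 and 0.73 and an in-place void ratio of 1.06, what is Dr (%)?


Result: 10.81 %

Derivation:
Using Dr = (e_max - e) / (e_max - e_min) * 100
e_max - e = 1.1 - 1.06 = 0.04
e_max - e_min = 1.1 - 0.73 = 0.37
Dr = 0.04 / 0.37 * 100
Dr = 10.81 %


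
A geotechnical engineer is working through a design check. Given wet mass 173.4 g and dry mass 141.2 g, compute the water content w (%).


Using w = (m_wet - m_dry) / m_dry * 100
m_wet - m_dry = 173.4 - 141.2 = 32.2 g
w = 32.2 / 141.2 * 100
w = 22.8 %


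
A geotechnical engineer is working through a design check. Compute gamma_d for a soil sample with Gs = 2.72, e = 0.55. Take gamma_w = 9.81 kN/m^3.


Using gamma_d = Gs * gamma_w / (1 + e)
gamma_d = 2.72 * 9.81 / (1 + 0.55)
gamma_d = 2.72 * 9.81 / 1.55
gamma_d = 17.215 kN/m^3


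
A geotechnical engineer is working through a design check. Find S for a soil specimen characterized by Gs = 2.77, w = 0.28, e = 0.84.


Result: 0.9233

Derivation:
Using S = Gs * w / e
S = 2.77 * 0.28 / 0.84
S = 0.9233


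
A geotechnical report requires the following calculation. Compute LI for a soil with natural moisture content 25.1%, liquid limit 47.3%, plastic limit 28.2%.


First compute the plasticity index:
PI = LL - PL = 47.3 - 28.2 = 19.1
Then compute the liquidity index:
LI = (w - PL) / PI
LI = (25.1 - 28.2) / 19.1
LI = -0.162


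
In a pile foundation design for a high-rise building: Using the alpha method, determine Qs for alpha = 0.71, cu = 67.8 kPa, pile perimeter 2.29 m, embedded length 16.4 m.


Using Qs = alpha * cu * perimeter * L
Qs = 0.71 * 67.8 * 2.29 * 16.4
Qs = 1807.87 kN


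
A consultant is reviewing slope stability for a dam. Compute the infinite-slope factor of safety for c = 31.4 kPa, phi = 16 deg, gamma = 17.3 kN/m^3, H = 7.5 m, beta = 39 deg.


Using Fs = c / (gamma*H*sin(beta)*cos(beta)) + tan(phi)/tan(beta)
Cohesion contribution = 31.4 / (17.3*7.5*sin(39)*cos(39))
Cohesion contribution = 0.494821
Friction contribution = tan(16)/tan(39) = 0.354101
Fs = 0.494821 + 0.354101
Fs = 0.849


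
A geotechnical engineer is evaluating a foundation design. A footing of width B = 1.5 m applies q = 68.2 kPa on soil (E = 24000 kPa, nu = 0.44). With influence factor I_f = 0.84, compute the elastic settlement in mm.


Result: 2.887 mm

Derivation:
Using Se = q * B * (1 - nu^2) * I_f / E
1 - nu^2 = 1 - 0.44^2 = 0.8064
Se = 68.2 * 1.5 * 0.8064 * 0.84 / 24000
Se = 0.002887 m
Convert to mm: Se = 0.002887 * 1000 = 2.887 mm


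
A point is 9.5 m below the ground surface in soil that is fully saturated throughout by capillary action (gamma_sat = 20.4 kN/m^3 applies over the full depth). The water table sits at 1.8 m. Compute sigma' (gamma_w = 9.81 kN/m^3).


Total stress = gamma_sat * depth
sigma = 20.4 * 9.5 = 193.8 kPa
Pore water pressure u = gamma_w * (depth - d_wt)
u = 9.81 * (9.5 - 1.8) = 75.537 kPa
Effective stress = sigma - u
sigma' = 193.8 - 75.537 = 118.26 kPa


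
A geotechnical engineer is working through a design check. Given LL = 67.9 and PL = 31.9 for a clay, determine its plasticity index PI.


Using PI = LL - PL
PI = 67.9 - 31.9
PI = 36.0


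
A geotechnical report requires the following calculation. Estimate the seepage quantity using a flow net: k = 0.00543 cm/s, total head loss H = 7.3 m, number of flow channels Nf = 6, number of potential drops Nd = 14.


Convert k to m/s for unit consistency with H:
k = 0.00543 cm/s = 0.00543 / 100 m/s = 5.43e-05 m/s
Using q = k * H * Nf / Nd
Nf / Nd = 6 / 14 = 0.4286
q = 5.43e-05 * 7.3 * 0.4286
q = 0.0001699 m^3/s per m


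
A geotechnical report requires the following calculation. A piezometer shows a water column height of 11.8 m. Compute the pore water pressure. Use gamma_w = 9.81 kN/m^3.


Using u = gamma_w * h_w
u = 9.81 * 11.8
u = 115.76 kPa


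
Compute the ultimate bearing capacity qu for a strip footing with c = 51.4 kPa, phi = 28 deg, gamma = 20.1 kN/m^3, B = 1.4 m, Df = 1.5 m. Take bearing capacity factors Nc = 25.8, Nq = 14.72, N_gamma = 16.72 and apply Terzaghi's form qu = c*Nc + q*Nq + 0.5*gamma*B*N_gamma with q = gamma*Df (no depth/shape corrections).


Compute qu = c*Nc + gamma*Df*Nq + 0.5*gamma*B*N_gamma
Term 1: 51.4 * 25.8 = 1326.12
Term 2: 20.1 * 1.5 * 14.72 = 443.808
Term 3: 0.5 * 20.1 * 1.4 * 16.72 = 235.2504
qu = 1326.12 + 443.808 + 235.2504
qu = 2005.18 kPa


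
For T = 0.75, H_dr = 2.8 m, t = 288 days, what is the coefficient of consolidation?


Using cv = T * H_dr^2 / t
H_dr^2 = 2.8^2 = 7.84
cv = 0.75 * 7.84 / 288
cv = 0.02042 m^2/day


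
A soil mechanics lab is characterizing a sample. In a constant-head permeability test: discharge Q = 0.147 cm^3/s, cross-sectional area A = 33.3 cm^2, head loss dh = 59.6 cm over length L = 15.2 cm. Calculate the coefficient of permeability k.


Result: 0.001126 cm/s

Derivation:
Compute hydraulic gradient:
i = dh / L = 59.6 / 15.2 = 3.92105
Then apply Darcy's law:
k = Q / (A * i)
k = 0.147 / (33.3 * 3.92105)
k = 0.147 / 130.571
k = 0.001126 cm/s


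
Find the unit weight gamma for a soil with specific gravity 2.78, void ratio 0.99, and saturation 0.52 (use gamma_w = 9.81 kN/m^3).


Using gamma = gamma_w * (Gs + S*e) / (1 + e)
Numerator: Gs + S*e = 2.78 + 0.52*0.99 = 3.2948
Denominator: 1 + e = 1 + 0.99 = 1.99
gamma = 9.81 * 3.2948 / 1.99
gamma = 16.242 kN/m^3


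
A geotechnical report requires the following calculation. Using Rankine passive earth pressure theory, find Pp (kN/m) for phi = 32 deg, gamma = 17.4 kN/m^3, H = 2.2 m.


Compute passive earth pressure coefficient:
Kp = tan^2(45 + phi/2) = tan^2(61.0) = 3.254588
Compute passive force:
Pp = 0.5 * Kp * gamma * H^2
Pp = 0.5 * 3.254588 * 17.4 * 2.2^2
Pp = 137.04 kN/m


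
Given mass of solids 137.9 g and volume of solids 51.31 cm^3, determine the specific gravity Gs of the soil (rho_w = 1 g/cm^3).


Result: 2.688

Derivation:
Using Gs = m_s / (V_s * rho_w)
Since rho_w = 1 g/cm^3:
Gs = 137.9 / 51.31
Gs = 2.688


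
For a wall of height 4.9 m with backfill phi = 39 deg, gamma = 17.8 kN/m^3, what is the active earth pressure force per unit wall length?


Result: 48.62 kN/m

Derivation:
Compute active earth pressure coefficient:
Ka = tan^2(45 - phi/2) = tan^2(25.5) = 0.227506
Compute active force:
Pa = 0.5 * Ka * gamma * H^2
Pa = 0.5 * 0.227506 * 17.8 * 4.9^2
Pa = 48.62 kN/m


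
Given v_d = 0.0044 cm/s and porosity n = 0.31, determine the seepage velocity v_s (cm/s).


Result: 0.01419 cm/s

Derivation:
Using v_s = v_d / n
v_s = 0.0044 / 0.31
v_s = 0.01419 cm/s


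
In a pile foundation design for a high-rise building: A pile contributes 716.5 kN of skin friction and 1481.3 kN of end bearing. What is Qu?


Using Qu = Qf + Qb
Qu = 716.5 + 1481.3
Qu = 2197.8 kN


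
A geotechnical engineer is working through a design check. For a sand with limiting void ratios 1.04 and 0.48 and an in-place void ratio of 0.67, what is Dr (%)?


Using Dr = (e_max - e) / (e_max - e_min) * 100
e_max - e = 1.04 - 0.67 = 0.37
e_max - e_min = 1.04 - 0.48 = 0.56
Dr = 0.37 / 0.56 * 100
Dr = 66.07 %


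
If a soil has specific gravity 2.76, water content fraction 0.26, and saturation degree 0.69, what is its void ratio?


Using the relation e = Gs * w / S
e = 2.76 * 0.26 / 0.69
e = 1.04


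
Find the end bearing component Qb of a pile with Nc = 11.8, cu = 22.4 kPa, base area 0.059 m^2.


Result: 15.59 kN

Derivation:
Using Qb = Nc * cu * Ab
Qb = 11.8 * 22.4 * 0.059
Qb = 15.59 kN


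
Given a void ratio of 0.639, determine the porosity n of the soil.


Using the relation n = e / (1 + e)
n = 0.639 / (1 + 0.639)
n = 0.639 / 1.639
n = 0.3899


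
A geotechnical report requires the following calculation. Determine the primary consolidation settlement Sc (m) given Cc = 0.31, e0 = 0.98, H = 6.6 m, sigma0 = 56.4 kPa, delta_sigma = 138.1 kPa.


Using Sc = Cc * H / (1 + e0) * log10((sigma0 + delta_sigma) / sigma0)
Stress ratio = (56.4 + 138.1) / 56.4 = 3.44858
log10(3.44858) = 0.537641
Cc * H / (1 + e0) = 0.31 * 6.6 / (1 + 0.98) = 1.03333
Sc = 1.03333 * 0.537641
Sc = 0.5556 m


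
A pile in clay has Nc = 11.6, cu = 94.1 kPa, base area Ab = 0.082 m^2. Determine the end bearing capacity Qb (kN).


Using Qb = Nc * cu * Ab
Qb = 11.6 * 94.1 * 0.082
Qb = 89.51 kN


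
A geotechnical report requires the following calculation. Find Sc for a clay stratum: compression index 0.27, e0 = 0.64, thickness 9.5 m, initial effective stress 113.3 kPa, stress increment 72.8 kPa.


Result: 0.3371 m

Derivation:
Using Sc = Cc * H / (1 + e0) * log10((sigma0 + delta_sigma) / sigma0)
Stress ratio = (113.3 + 72.8) / 113.3 = 1.64254
log10(1.64254) = 0.215516
Cc * H / (1 + e0) = 0.27 * 9.5 / (1 + 0.64) = 1.56402
Sc = 1.56402 * 0.215516
Sc = 0.3371 m


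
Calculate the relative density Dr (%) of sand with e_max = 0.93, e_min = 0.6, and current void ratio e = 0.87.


Result: 18.18 %

Derivation:
Using Dr = (e_max - e) / (e_max - e_min) * 100
e_max - e = 0.93 - 0.87 = 0.06
e_max - e_min = 0.93 - 0.6 = 0.33
Dr = 0.06 / 0.33 * 100
Dr = 18.18 %


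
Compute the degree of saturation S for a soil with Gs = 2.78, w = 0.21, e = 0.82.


Result: 0.712

Derivation:
Using S = Gs * w / e
S = 2.78 * 0.21 / 0.82
S = 0.712


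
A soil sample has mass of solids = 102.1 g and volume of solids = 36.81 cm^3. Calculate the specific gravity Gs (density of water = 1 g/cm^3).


Using Gs = m_s / (V_s * rho_w)
Since rho_w = 1 g/cm^3:
Gs = 102.1 / 36.81
Gs = 2.774


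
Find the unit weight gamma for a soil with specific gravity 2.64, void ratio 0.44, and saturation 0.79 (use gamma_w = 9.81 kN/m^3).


Result: 20.353 kN/m^3

Derivation:
Using gamma = gamma_w * (Gs + S*e) / (1 + e)
Numerator: Gs + S*e = 2.64 + 0.79*0.44 = 2.9876
Denominator: 1 + e = 1 + 0.44 = 1.44
gamma = 9.81 * 2.9876 / 1.44
gamma = 20.353 kN/m^3


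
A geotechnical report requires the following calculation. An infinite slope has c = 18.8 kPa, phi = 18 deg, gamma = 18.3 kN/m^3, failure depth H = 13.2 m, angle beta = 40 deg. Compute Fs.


Using Fs = c / (gamma*H*sin(beta)*cos(beta)) + tan(phi)/tan(beta)
Cohesion contribution = 18.8 / (18.3*13.2*sin(40)*cos(40))
Cohesion contribution = 0.158056
Friction contribution = tan(18)/tan(40) = 0.387224
Fs = 0.158056 + 0.387224
Fs = 0.545


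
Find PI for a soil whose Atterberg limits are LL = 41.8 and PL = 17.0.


Using PI = LL - PL
PI = 41.8 - 17.0
PI = 24.8


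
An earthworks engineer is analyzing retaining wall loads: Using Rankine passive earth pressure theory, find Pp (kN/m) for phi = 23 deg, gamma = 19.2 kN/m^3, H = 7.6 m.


Compute passive earth pressure coefficient:
Kp = tan^2(45 + phi/2) = tan^2(56.5) = 2.282623
Compute passive force:
Pp = 0.5 * Kp * gamma * H^2
Pp = 0.5 * 2.282623 * 19.2 * 7.6^2
Pp = 1265.71 kN/m


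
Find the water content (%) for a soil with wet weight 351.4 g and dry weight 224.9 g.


Result: 56.25 %

Derivation:
Using w = (m_wet - m_dry) / m_dry * 100
m_wet - m_dry = 351.4 - 224.9 = 126.5 g
w = 126.5 / 224.9 * 100
w = 56.25 %


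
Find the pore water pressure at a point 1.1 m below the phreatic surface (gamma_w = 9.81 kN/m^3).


Result: 10.79 kPa

Derivation:
Using u = gamma_w * h_w
u = 9.81 * 1.1
u = 10.79 kPa
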